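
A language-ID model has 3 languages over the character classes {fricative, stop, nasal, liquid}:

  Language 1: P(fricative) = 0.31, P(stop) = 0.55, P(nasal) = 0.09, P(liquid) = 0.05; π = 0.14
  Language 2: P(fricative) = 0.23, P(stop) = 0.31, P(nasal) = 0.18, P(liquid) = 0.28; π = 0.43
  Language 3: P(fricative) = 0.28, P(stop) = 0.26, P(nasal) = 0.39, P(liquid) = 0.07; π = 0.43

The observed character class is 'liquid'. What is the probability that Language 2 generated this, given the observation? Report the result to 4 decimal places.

By Bayes' theorem, P(k | x) = π_k f_k(x) / Σ_j π_j f_j(x).
Evaluate each component's likelihood at the observed value:
  L_1 = 0.05
  L_2 = 0.28
  L_3 = 0.07
Prior × likelihood for each component:
  π_1·L_1 = 0.14 × 0.05 = 0.007
  π_2·L_2 = 0.43 × 0.28 = 0.1204
  π_3·L_3 = 0.43 × 0.07 = 0.0301
Denominator: 0.007 + 0.1204 + 0.0301 = 0.1575
P(Language 2 | x) = 0.1204 / 0.1575 ≈ 0.7644

0.7644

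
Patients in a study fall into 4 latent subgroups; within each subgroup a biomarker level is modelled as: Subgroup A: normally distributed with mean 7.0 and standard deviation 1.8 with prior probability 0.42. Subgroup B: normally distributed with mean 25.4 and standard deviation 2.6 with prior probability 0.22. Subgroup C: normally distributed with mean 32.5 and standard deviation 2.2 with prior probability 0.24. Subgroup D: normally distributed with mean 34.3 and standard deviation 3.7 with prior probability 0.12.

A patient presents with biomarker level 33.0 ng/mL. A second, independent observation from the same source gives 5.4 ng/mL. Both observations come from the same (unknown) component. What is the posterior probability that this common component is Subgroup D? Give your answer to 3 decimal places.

Apply Bayes' rule: the posterior for each component is proportional to its prior times its likelihood at x.
Since both observations come from the same component, the likelihood for component k is f_k(x₁)·f_k(x₂).
  L_A = [1.09549e-46] × [0.149302] = 1.63558e-47
  L_B = [0.00214066] × [2.17264e-14] = 4.65089e-17
  L_C = [0.176714] × [2.03744e-34] = 3.60045e-35
  L_D = [0.101368] × [6.09289e-15] = 6.17626e-16
Multiply by the mixture weights:
  w_A·L_A = 0.42 × 1.63558e-47 = 6.86945e-48
  w_B·L_B = 0.22 × 4.65089e-17 = 1.0232e-17
  w_C·L_C = 0.24 × 3.60045e-35 = 8.64108e-36
  w_D·L_D = 0.12 × 6.17626e-16 = 7.41151e-17
Denominator: 6.86945e-48 + 1.0232e-17 + 8.64108e-36 + 7.41151e-17 = 8.4347e-17
P(Subgroup D | data) = 7.41151e-17 / 8.4347e-17 ≈ 0.879

0.879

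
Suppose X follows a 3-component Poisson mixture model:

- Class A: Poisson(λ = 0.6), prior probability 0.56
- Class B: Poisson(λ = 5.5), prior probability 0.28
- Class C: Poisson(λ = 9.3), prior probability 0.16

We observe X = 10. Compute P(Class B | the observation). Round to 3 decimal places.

The responsibility of component k is w_k f_k(x) divided by Σ_j w_j f_j(x).
Evaluate each component's likelihood at the observed value:
  f_A = 9.14477e-10
  f_B = 0.0285262
  f_C = 0.121935
Weight by the priors:
  w_A·f_A = 0.56 × 9.14477e-10 = 5.12107e-10
  w_B·f_B = 0.28 × 0.0285262 = 0.00798734
  w_C·f_C = 0.16 × 0.121935 = 0.0195096
Evidence: 5.12107e-10 + 0.00798734 + 0.0195096 = 0.0274969
Responsibility of Class B: 0.00798734 / 0.0274969 ≈ 0.290

0.290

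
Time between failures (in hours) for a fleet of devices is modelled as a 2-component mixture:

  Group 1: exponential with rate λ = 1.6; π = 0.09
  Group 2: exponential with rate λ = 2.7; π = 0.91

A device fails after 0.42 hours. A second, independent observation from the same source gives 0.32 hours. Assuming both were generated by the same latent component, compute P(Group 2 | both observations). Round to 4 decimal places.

0.9273

P(component k | x) = π_k·f_k(x) / marginal(x), where marginal(x) = Σ_j π_j·f_j(x).
Since both observations come from the same component, the likelihood for component k is f_k(x₁)·f_k(x₂).
  f_1 = [1.6·e^(−1.6·0.42) = 1.6·e^(−0.6720) = 0.817098] × [0.958873] = 0.783493
  f_2 = [2.7·e^(−2.7·0.42) = 2.7·e^(−1.1340) = 0.868708] × [1.13798] = 0.988569
Multiply by the mixture weights:
  π_1·f_1 = 0.09 × 0.783493 = 0.0705144
  π_2·f_2 = 0.91 × 0.988569 = 0.899598
Denominator: 0.0705144 + 0.899598 = 0.970113
Responsibility of Group 2: 0.899598 / 0.970113 ≈ 0.9273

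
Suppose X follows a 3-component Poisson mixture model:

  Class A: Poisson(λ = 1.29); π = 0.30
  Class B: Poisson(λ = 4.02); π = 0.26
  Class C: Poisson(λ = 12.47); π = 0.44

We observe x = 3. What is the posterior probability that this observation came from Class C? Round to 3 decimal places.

0.007

By Bayes' theorem, P(k | x) = π_k f_k(x) / Σ_j π_j f_j(x).
Evaluate each component's likelihood at the observed value:
  p_A = 0.0984868
  p_B = 0.194385
  p_C = 0.00124107
Prior × likelihood for each component:
  π_A·p_A = 0.30 × 0.0984868 = 0.029546
  π_B·p_B = 0.26 × 0.194385 = 0.0505401
  π_C·p_C = 0.44 × 0.00124107 = 0.00054607
Denominator: 0.029546 + 0.0505401 + 0.00054607 = 0.0806322
Responsibility of Class C: 0.00054607 / 0.0806322 ≈ 0.007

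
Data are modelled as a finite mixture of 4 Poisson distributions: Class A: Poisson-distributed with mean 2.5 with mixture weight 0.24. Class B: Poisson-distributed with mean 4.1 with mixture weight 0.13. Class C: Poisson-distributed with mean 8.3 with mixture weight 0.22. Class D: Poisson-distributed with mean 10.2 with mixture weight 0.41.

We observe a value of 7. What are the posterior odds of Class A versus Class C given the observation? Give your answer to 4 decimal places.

Posterior odds = (P(Z=i) f_i(x)) / (P(Z=j) f_j(x)); the normalising sum cancels.
Evaluate each component's likelihood at the observed value:
  f_A = e^(−2.5)·2.5^7/7! = 0.00994062
  f_B = e^(−4.1)·4.1^7/7! = 0.0640397
  f_C = e^(−8.3)·8.3^7/7! = 0.133805
  f_D = e^(−10.2)·10.2^7/7! = 0.0847163
0.00238575 / 0.0294371 ≈ 0.0810

0.0810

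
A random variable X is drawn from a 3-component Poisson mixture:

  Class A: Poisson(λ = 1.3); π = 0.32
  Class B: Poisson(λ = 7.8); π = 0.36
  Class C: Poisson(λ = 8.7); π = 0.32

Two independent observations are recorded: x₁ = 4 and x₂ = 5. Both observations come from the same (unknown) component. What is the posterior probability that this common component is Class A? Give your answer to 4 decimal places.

0.0273

By Bayes' theorem, P(k | x) = π_k f_k(x) / Σ_j π_j f_j(x).
Since both observations come from the same component, the likelihood for component k is f_k(x₁)·f_k(x₂).
  f_A = [e^(−1.3)·1.3^4/4! = 0.0324324] × [0.00843243] = 0.000273484
  f_B = [e^(−7.8)·7.8^4/4! = 0.0631932] × [0.0985814] = 0.00622967
  f_C = [e^(−8.7)·8.7^4/4! = 0.0397653] × [0.0691915] = 0.00275142
Weight by the priors:
  π_A·f_A = 0.32 × 0.000273484 = 8.75149e-05
  π_B·f_B = 0.36 × 0.00622967 = 0.00224268
  π_C·f_C = 0.32 × 0.00275142 = 0.000880454
Sum: 8.75149e-05 + 0.00224268 + 0.000880454 = 0.00321065
Responsibility of Class A: 8.75149e-05 / 0.00321065 ≈ 0.0273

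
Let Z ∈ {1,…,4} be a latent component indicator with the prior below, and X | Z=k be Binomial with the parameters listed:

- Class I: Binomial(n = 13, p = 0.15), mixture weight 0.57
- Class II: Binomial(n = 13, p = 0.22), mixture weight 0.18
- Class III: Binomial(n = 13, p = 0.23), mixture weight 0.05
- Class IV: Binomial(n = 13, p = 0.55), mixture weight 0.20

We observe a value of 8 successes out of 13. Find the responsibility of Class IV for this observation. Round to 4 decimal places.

Apply Bayes' rule: the posterior for each component is proportional to its prior times its likelihood at x.
Binomial probabilities:
  p_I = 0.000146354
  p_II = 0.00203907
  p_III = 0.00272807
  p_IV = 0.198858
Weight by the priors:
  π_I·p_I = 0.57 × 0.000146354 = 8.34215e-05
  π_II·p_II = 0.18 × 0.00203907 = 0.000367033
  π_III·p_III = 0.05 × 0.00272807 = 0.000136403
  π_IV·p_IV = 0.20 × 0.198858 = 0.0397716
Sum: 8.34215e-05 + 0.000367033 + 0.000136403 + 0.0397716 = 0.0403584
So the posterior for Class IV is 0.0397716 / 0.0403584 ≈ 0.9855.

0.9855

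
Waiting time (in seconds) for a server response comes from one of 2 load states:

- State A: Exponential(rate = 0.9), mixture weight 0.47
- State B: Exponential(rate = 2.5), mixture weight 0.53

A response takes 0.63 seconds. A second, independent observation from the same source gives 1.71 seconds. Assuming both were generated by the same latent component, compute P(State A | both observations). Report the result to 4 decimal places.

Apply Bayes' rule: the posterior for each component is proportional to its prior times its likelihood at x.
Since both observations come from the same component, the likelihood for component k is f_k(x₁)·f_k(x₂).
  p_A = [0.9·e^(−0.9·0.63) = 0.9·e^(−0.5670) = 0.510502] × [0.193136] = 0.0985964
  p_B = [2.5·e^(−2.5·0.63) = 2.5·e^(−1.5750) = 0.517519] × [0.0347801] = 0.0179994
Weight by the priors:
  π_A·p_A = 0.47 × 0.0985964 = 0.0463403
  π_B·p_B = 0.53 × 0.0179994 = 0.00953967
Sum: 0.0463403 + 0.00953967 = 0.05588
So the posterior for State A is 0.0463403 / 0.05588 ≈ 0.8293.

0.8293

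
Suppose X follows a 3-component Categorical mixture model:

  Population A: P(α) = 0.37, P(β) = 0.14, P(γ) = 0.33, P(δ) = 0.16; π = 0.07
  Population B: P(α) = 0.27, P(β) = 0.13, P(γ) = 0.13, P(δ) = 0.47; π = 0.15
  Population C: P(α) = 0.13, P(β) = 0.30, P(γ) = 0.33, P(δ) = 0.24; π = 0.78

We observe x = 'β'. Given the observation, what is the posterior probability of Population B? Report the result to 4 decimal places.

0.0741

The responsibility of component k is π_k f_k(x) divided by Σ_j π_j f_j(x).
Component likelihoods at x = 'β':
  f_A = P(β | comp) = 0.14
  f_B = P(β | comp) = 0.13
  f_C = P(β | comp) = 0.30
Multiply by the mixture weights:
  π_A·f_A = 0.07 × 0.14 = 0.0098
  π_B·f_B = 0.15 × 0.13 = 0.0195
  π_C·f_C = 0.78 × 0.3 = 0.234
Normaliser: 0.0098 + 0.0195 + 0.234 = 0.2633
Responsibility of Population B: 0.0195 / 0.2633 ≈ 0.0741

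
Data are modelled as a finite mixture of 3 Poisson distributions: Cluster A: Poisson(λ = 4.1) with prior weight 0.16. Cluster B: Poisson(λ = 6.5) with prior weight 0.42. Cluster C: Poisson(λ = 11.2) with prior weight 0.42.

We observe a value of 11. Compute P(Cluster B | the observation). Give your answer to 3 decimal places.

The responsibility of component k is P(Z=k) f_k(x) divided by Σ_j P(Z=j) f_j(x).
Component likelihoods at x = 11:
  L_A = e^(−4.1)·4.1^11/11! = 0.00228486
  L_B = e^(−6.5)·6.5^11/11! = 0.0329592
  L_C = e^(−11.2)·11.2^11/11! = 0.119164
Multiply by the mixture weights:
  P(Z=A)·L_A = 0.16 × 0.00228486 = 0.000365577
  P(Z=B)·L_B = 0.42 × 0.0329592 = 0.0138429
  P(Z=C)·L_C = 0.42 × 0.119164 = 0.0500488
Marginal: 0.000365577 + 0.0138429 + 0.0500488 = 0.0642572
P(Cluster B | data) ≈ 0.215

0.215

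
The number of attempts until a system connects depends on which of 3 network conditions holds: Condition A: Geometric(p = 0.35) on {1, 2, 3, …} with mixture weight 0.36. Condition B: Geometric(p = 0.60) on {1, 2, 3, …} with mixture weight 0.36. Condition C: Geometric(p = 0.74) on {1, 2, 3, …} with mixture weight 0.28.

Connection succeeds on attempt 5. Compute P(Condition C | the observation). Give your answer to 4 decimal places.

P(component k | x) = P(Z=k)·f_k(x) / marginal(x), where marginal(x) = Σ_j P(Z=j)·f_j(x).
Evaluate each component's likelihood at the observed value:
  f_A = 0.0624772
  f_B = 0.01536
  f_C = 0.00338162
Unnormalised posteriors:
  P(Z=A)·f_A = 0.36 × 0.0624772 = 0.0224918
  P(Z=B)·f_B = 0.36 × 0.01536 = 0.0055296
  P(Z=C)·f_C = 0.28 × 0.00338162 = 0.000946854
Normaliser: 0.0224918 + 0.0055296 + 0.000946854 = 0.0289682
So the posterior for Condition C is 0.000946854 / 0.0289682 ≈ 0.0327.

0.0327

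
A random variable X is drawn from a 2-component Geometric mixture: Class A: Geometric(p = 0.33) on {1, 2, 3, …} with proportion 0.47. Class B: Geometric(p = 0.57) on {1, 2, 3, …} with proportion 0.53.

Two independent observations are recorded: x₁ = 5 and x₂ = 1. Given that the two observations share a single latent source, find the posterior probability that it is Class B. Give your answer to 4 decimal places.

Apply Bayes' rule: the posterior for each component is proportional to its prior times its likelihood at x.
Since both observations come from the same component, the likelihood for component k is f_k(x₁)·f_k(x₂).
  p_A = [0.0664987] × [0.33] = 0.0219446
  p_B = [0.0194872] × [0.57] = 0.0111077
Prior × likelihood for each component:
  π_A·p_A = 0.47 × 0.0219446 = 0.0103139
  π_B·p_B = 0.53 × 0.0111077 = 0.00588707
Marginal: 0.0103139 + 0.00588707 = 0.016201
P(Class B | x) = 0.00588707 / 0.016201 ≈ 0.3634

0.3634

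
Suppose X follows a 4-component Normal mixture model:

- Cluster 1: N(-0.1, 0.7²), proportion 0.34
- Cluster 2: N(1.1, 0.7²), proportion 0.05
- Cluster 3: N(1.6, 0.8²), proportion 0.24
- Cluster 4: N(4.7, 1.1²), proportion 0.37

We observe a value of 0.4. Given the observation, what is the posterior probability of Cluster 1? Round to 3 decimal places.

Apply Bayes' rule: the posterior for each component is proportional to its prior times its likelihood at x.
Evaluate each component's likelihood at the observed value:
  f_1 = 0.441593
  f_2 = 0.345672
  f_3 = 0.161897
  f_4 = 0.000174298
Prior × likelihood for each component:
  w_1·f_1 = 0.34 × 0.441593 = 0.150142
  w_2·f_2 = 0.05 × 0.345672 = 0.0172836
  w_3·f_3 = 0.24 × 0.161897 = 0.0388553
  w_4·f_4 = 0.37 × 0.000174298 = 6.44902e-05
Denominator: 0.150142 + 0.0172836 + 0.0388553 + 6.44902e-05 = 0.206345
P(Cluster 1 | the observation) ≈ 0.728

0.728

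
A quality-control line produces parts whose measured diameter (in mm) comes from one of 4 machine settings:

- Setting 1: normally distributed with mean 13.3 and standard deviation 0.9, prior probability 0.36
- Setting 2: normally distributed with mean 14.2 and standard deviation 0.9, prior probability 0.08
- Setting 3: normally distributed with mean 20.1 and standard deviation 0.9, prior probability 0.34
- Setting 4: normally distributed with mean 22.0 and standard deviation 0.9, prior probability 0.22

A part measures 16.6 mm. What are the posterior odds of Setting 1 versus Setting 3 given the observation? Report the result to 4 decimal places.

Since P(k|x) ∝ w_k f_k(x), the posterior odds are w_i f_i(x) / (w_j f_j(x)).
Component likelihoods at x = 16.6 mm:
  L_1 = (1/(0.9·√(2π)))·exp(−(16.6−13.3)²/(2·0.9²)) = 0.443269·exp(-6.72222) = 0.000533634
  L_2 = (1/(0.9·√(2π)))·exp(−(16.6−14.2)²/(2·0.9²)) = 0.443269·exp(-3.55556) = 0.0126622
  L_3 = (1/(0.9·√(2π)))·exp(−(16.6−20.1)²/(2·0.9²)) = 0.443269·exp(-7.56173) = 0.000230489
  L_4 = (1/(0.9·√(2π)))·exp(−(16.6−22.0)²/(2·0.9²)) = 0.443269·exp(-18.00000) = 6.75098e-09
0.000192108 / 7.83663e-05 ≈ 2.4514

2.4514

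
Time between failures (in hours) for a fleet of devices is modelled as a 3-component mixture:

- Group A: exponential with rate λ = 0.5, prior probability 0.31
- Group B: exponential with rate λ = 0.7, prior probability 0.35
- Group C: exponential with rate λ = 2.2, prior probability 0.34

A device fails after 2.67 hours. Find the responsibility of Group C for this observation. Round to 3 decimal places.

Apply Bayes' rule: the posterior for each component is proportional to its prior times its likelihood at x.
Component likelihoods at x = 2.67 hours:
  f_A = 0.5·e^(−0.5·2.67) = 0.5·e^(−1.3350) = 0.131579
  f_B = 0.7·e^(−0.7·2.67) = 0.7·e^(−1.8690) = 0.107995
  f_C = 2.2·e^(−2.2·2.67) = 2.2·e^(−5.8740) = 0.00618553
Multiply by the mixture weights:
  π_A·f_A = 0.31 × 0.131579 = 0.0407895
  π_B·f_B = 0.35 × 0.107995 = 0.0377981
  π_C·f_C = 0.34 × 0.00618553 = 0.00210308
Normaliser: 0.0407895 + 0.0377981 + 0.00210308 = 0.0806907
Responsibility of Group C: 0.00210308 / 0.0806907 ≈ 0.026

0.026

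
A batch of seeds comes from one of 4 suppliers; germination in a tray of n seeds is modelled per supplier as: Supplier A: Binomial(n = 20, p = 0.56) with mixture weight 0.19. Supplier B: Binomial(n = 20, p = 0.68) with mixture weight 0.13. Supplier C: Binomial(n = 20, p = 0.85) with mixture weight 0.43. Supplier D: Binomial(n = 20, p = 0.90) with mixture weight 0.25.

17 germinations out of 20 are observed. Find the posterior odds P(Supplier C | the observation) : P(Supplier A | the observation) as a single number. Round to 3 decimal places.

108.033

Only the two components matter; the odds are (w_i f_i(x)) / (w_j f_j(x)).
Binomial probabilities:
  f_A = 0.00508697
  f_B = 0.0530892
  f_C = 0.242829
  f_D = 0.19012
Odds = (0.43/0.19) × (0.242829/0.00508697) = 2.26316 × 47.7355 ≈ 108.033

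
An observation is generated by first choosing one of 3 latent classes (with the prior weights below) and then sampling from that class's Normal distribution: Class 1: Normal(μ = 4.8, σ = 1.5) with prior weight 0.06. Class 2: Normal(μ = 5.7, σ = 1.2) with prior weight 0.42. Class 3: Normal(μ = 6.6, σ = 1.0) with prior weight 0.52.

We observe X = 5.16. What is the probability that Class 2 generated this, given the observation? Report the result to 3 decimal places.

Posterior ∝ prior × likelihood, so P(k | x) ∝ P(Z=k) f_k(x); normalise over all components.
Component likelihoods at x = 5.16:
  L_1 = (1/(1.5·√(2π)))·exp(−(5.16−4.8)²/(2·1.5²)) = 0.265962·exp(-0.02880) = 0.258411
  L_2 = (1/(1.2·√(2π)))·exp(−(5.16−5.7)²/(2·1.2²)) = 0.332452·exp(-0.10125) = 0.300439
  L_3 = (1/(1.0·√(2π)))·exp(−(5.16−6.6)²/(2·1.0²)) = 0.398942·exp(-1.03680) = 0.14146
Weight by the priors:
  P(Z=1)·L_1 = 0.06 × 0.258411 = 0.0155047
  P(Z=2)·L_2 = 0.42 × 0.300439 = 0.126184
  P(Z=3)·L_3 = 0.52 × 0.14146 = 0.0735592
Marginal: 0.0155047 + 0.126184 + 0.0735592 = 0.215248
So the posterior for Class 2 is 0.126184 / 0.215248 ≈ 0.586.

0.586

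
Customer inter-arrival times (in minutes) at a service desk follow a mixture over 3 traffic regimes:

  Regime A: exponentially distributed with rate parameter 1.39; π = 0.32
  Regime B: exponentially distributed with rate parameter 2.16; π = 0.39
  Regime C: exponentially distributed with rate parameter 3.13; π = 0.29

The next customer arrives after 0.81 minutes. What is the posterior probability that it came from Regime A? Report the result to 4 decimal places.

The responsibility of component k is P(Z=k) f_k(x) divided by Σ_j P(Z=j) f_j(x).
Exponential densities:
  L_A = 1.39·e^(−1.39·0.81) = 1.39·e^(−1.1259) = 0.450861
  L_B = 2.16·e^(−2.16·0.81) = 2.16·e^(−1.7496) = 0.375502
  L_C = 3.13·e^(−3.13·0.81) = 3.13·e^(−2.5353) = 0.248015
Multiply by the mixture weights:
  P(Z=A)·L_A = 0.32 × 0.450861 = 0.144276
  P(Z=B)·L_B = 0.39 × 0.375502 = 0.146446
  P(Z=C)·L_C = 0.29 × 0.248015 = 0.0719243
Normaliser: 0.144276 + 0.146446 + 0.0719243 = 0.362646
P(Regime A | x) = 0.144276 / 0.362646 ≈ 0.3978

0.3978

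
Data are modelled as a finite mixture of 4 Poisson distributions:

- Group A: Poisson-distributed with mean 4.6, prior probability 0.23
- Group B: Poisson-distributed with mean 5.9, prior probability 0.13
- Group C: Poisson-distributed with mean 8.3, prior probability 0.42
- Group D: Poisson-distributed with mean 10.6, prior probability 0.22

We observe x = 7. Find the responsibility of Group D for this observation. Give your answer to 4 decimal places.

0.1485

The responsibility of component k is π_k f_k(x) divided by Σ_j π_j f_j(x).
Poisson probabilities:
  f_A = e^(−4.6)·4.6^7/7! = 0.08692
  f_B = e^(−5.9)·5.9^7/7! = 0.135268
  f_C = e^(−8.3)·8.3^7/7! = 0.133805
  f_D = e^(−10.6)·10.6^7/7! = 0.0743343
Prior × likelihood for each component:
  π_A·f_A = 0.23 × 0.08692 = 0.0199916
  π_B·f_B = 0.13 × 0.135268 = 0.0175849
  π_C·f_C = 0.42 × 0.133805 = 0.056198
  π_D·f_D = 0.22 × 0.0743343 = 0.0163535
Evidence: 0.0199916 + 0.0175849 + 0.056198 + 0.0163535 = 0.110128
So the posterior for Group D is 0.0163535 / 0.110128 ≈ 0.1485.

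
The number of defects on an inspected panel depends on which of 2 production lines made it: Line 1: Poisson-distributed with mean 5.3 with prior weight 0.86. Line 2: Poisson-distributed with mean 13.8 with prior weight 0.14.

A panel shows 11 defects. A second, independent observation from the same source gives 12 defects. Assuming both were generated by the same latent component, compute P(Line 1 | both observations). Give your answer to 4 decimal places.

Apply Bayes' rule: the posterior for each component is proportional to its prior times its likelihood at x.
Since both observations come from the same component, the likelihood for component k is f_k(x₁)·f_k(x₂).
  L_1 = [e^(−5.3)·5.3^11/11! = 0.0115909] × [0.00511933] = 5.93377e-05
  L_2 = [e^(−13.8)·13.8^11/11! = 0.0879529] × [0.101146] = 0.00889608
Unnormalised posteriors:
  w_1·L_1 = 0.86 × 5.93377e-05 = 5.10304e-05
  w_2·L_2 = 0.14 × 0.00889608 = 0.00124545
Evidence: 5.10304e-05 + 0.00124545 = 0.00129648
Responsibility of Line 1: 5.10304e-05 / 0.00129648 ≈ 0.0394

0.0394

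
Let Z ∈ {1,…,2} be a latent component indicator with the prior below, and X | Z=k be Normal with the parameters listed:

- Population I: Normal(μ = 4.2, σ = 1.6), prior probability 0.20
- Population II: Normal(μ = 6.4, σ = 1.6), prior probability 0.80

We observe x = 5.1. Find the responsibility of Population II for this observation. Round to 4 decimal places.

The responsibility of component k is π_k f_k(x) divided by Σ_j π_j f_j(x).
Component likelihoods at x = 5.1:
  L_I = (1/(1.6·√(2π)))·exp(−(5.1−4.2)²/(2·1.6²)) = 0.249339·exp(-0.15820) = 0.212855
  L_II = (1/(1.6·√(2π)))·exp(−(5.1−6.4)²/(2·1.6²)) = 0.249339·exp(-0.33008) = 0.179242
Prior × likelihood for each component:
  π_I·L_I = 0.20 × 0.212855 = 0.0425709
  π_II·L_II = 0.80 × 0.179242 = 0.143393
Marginal: 0.0425709 + 0.143393 = 0.185964
So the posterior for Population II is 0.143393 / 0.185964 ≈ 0.7711.

0.7711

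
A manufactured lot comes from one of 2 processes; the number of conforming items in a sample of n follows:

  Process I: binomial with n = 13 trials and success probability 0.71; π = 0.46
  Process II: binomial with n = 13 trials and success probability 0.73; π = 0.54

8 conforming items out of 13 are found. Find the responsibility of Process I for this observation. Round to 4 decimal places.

0.4937

Posterior ∝ prior × likelihood, so P(k | x) ∝ P(Z=k) f_k(x); normalise over all components.
Component likelihoods at x = 8 conforming items out of 13:
  f_I = 0.170465
  f_II = 0.148929
Multiply by the mixture weights:
  P(Z=I)·f_I = 0.46 × 0.170465 = 0.0784139
  P(Z=II)·f_II = 0.54 × 0.148929 = 0.0804218
Denominator: 0.0784139 + 0.0804218 = 0.158836
Responsibility of Process I: 0.0784139 / 0.158836 ≈ 0.4937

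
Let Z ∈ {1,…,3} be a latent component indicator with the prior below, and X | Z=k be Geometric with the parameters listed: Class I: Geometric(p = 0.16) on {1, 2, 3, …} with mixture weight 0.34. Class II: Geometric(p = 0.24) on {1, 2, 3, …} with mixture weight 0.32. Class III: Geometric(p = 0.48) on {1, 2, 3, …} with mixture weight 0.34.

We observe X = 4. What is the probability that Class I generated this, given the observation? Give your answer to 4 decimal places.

Posterior ∝ prior × likelihood, so P(k | x) ∝ w_k f_k(x); normalise over all components.
Evaluate each component's likelihood at the observed value:
  p_I = 0.16·(1−0.16)^3 = 0.16·0.592704 = 0.0948326
  p_II = 0.24·(1−0.24)^3 = 0.24·0.438976 = 0.105354
  p_III = 0.48·(1−0.48)^3 = 0.48·0.140608 = 0.0674918
Prior × likelihood for each component:
  w_I·p_I = 0.34 × 0.0948326 = 0.0322431
  w_II·p_II = 0.32 × 0.105354 = 0.0337134
  w_III·p_III = 0.34 × 0.0674918 = 0.0229472
Denominator: 0.0322431 + 0.0337134 + 0.0229472 = 0.0889037
Responsibility of Class I: 0.0322431 / 0.0889037 ≈ 0.3627

0.3627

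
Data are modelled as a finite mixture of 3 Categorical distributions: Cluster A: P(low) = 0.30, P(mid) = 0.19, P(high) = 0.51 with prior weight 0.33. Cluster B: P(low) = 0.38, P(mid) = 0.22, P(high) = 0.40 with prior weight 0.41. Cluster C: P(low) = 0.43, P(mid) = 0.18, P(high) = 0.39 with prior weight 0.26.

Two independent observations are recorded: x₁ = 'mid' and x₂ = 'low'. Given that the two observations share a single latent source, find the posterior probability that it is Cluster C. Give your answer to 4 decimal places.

Posterior ∝ prior × likelihood, so P(k | x) ∝ π_k f_k(x); normalise over all components.
Since both observations come from the same component, the likelihood for component k is f_k(x₁)·f_k(x₂).
  p_A = [0.19] × [0.3] = 0.057
  p_B = [0.22] × [0.38] = 0.0836
  p_C = [0.18] × [0.43] = 0.0774
Unnormalised posteriors:
  π_A·p_A = 0.33 × 0.057 = 0.01881
  π_B·p_B = 0.41 × 0.0836 = 0.034276
  π_C·p_C = 0.26 × 0.0774 = 0.020124
Sum: 0.01881 + 0.034276 + 0.020124 = 0.07321
So the posterior for Cluster C is 0.020124 / 0.07321 ≈ 0.2749.

0.2749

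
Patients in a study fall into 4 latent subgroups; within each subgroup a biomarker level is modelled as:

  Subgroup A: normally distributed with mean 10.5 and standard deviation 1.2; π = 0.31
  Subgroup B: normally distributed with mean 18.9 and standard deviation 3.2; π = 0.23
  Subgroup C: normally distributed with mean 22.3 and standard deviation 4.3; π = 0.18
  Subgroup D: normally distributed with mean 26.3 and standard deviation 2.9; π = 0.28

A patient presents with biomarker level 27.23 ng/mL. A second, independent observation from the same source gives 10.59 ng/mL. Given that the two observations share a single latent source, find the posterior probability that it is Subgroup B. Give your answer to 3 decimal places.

Posterior ∝ prior × likelihood, so P(k | x) ∝ P(Z=k) f_k(x); normalise over all components.
Since both observations come from the same component, the likelihood for component k is f_k(x₁)·f_k(x₂).
  f_A = [2.06445e-43] × [0.331518] = 6.84403e-44
  f_B = [0.00421031] × [0.00427929] = 1.80171e-05
  f_C = [0.0480844] × [0.00227537] = 0.00010941
  f_D = [0.130671] × [5.83445e-08] = 7.62395e-09
Prior × likelihood for each component:
  P(Z=A)·f_A = 0.31 × 6.84403e-44 = 2.12165e-44
  P(Z=B)·f_B = 0.23 × 1.80171e-05 = 4.14394e-06
  P(Z=C)·f_C = 0.18 × 0.00010941 = 1.96937e-05
  P(Z=D)·f_D = 0.28 × 7.62395e-09 = 2.13471e-09
Sum: 2.12165e-44 + 4.14394e-06 + 1.96937e-05 + 2.13471e-09 = 2.38398e-05
Responsibility of Subgroup B: 4.14394e-06 / 2.38398e-05 ≈ 0.174

0.174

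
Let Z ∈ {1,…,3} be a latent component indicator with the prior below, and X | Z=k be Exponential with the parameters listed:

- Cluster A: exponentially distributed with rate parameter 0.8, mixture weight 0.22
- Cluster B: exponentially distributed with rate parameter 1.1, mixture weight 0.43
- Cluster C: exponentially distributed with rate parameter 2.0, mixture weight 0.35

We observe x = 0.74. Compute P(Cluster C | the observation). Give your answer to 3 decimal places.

0.342

Apply Bayes' rule: the posterior for each component is proportional to its prior times its likelihood at x.
Evaluate each component's likelihood at the observed value:
  L_A = 0.8·e^(−0.8·0.74) = 0.8·e^(−0.5920) = 0.442576
  L_B = 1.1·e^(−1.1·0.74) = 1.1·e^(−0.8140) = 0.48739
  L_C = 2.0·e^(−2.0·0.74) = 2.0·e^(−1.4800) = 0.455275
Weight by the priors:
  π_A·L_A = 0.22 × 0.442576 = 0.0973667
  π_B·L_B = 0.43 × 0.48739 = 0.209578
  π_C·L_C = 0.35 × 0.455275 = 0.159346
Normaliser: 0.0973667 + 0.209578 + 0.159346 = 0.466291
Responsibility of Cluster C: 0.159346 / 0.466291 ≈ 0.342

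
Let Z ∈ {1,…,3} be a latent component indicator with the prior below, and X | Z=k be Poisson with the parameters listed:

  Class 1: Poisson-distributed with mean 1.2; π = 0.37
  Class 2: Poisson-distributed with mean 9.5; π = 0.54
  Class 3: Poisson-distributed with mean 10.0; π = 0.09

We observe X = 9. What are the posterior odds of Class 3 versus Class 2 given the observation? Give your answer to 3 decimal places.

The posterior odds equal the prior odds times the likelihood ratio: (π_i/π_j)·(f_i(x)/f_j(x)).
Evaluate each component's likelihood at the observed value:
  f_1 = 4.28267e-06
  f_2 = 0.130003
  f_3 = 0.12511
Odds = (0.09/0.54) × (0.12511/0.130003) = 0.166667 × 0.962366 ≈ 0.160

0.160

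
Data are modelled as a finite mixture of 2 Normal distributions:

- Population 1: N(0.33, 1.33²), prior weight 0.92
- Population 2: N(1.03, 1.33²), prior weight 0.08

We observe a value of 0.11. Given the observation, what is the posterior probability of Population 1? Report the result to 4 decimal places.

0.9351

P(component k | x) = π_k·f_k(x) / marginal(x), where marginal(x) = Σ_j π_j·f_j(x).
Normal densities:
  L_1 = 0.295881
  L_2 = 0.236132
Weight by the priors:
  π_1·L_1 = 0.92 × 0.295881 = 0.27221
  π_2·L_2 = 0.08 × 0.236132 = 0.0188906
Denominator: 0.27221 + 0.0188906 = 0.291101
So the posterior for Population 1 is 0.27221 / 0.291101 ≈ 0.9351.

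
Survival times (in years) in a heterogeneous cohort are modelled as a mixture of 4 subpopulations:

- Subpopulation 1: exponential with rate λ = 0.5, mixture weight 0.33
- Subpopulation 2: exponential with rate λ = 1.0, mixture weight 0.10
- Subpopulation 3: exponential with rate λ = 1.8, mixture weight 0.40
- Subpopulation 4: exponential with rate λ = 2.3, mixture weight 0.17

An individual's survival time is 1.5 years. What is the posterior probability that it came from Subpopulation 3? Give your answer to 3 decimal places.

The responsibility of component k is w_k f_k(x) divided by Σ_j w_j f_j(x).
Exponential densities:
  L_1 = 0.236183
  L_2 = 0.22313
  L_3 = 0.12097
  L_4 = 0.073015
Multiply by the mixture weights:
  w_1·L_1 = 0.33 × 0.236183 = 0.0779405
  w_2·L_2 = 0.10 × 0.22313 = 0.022313
  w_3·L_3 = 0.40 × 0.12097 = 0.048388
  w_4·L_4 = 0.17 × 0.073015 = 0.0124125
Denominator: 0.0779405 + 0.022313 + 0.048388 + 0.0124125 = 0.161054
So the posterior for Subpopulation 3 is 0.048388 / 0.161054 ≈ 0.300.

0.300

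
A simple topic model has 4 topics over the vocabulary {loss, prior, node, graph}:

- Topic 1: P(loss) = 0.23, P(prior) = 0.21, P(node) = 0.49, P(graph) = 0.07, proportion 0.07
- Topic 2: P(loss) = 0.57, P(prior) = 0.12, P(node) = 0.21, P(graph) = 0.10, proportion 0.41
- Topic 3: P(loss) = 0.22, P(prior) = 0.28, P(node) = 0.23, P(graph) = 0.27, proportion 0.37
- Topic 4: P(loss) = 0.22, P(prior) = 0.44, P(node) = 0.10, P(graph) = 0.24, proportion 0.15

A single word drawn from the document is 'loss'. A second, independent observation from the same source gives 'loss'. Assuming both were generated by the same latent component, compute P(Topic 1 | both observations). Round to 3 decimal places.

0.023

P(component k | x) = P(Z=k)·f_k(x) / marginal(x), where marginal(x) = Σ_j P(Z=j)·f_j(x).
Since both observations come from the same component, the likelihood for component k is f_k(x₁)·f_k(x₂).
  p_1 = [P(loss | comp) = 0.23] × [0.23] = 0.0529
  p_2 = [P(loss | comp) = 0.57] × [0.57] = 0.3249
  p_3 = [P(loss | comp) = 0.22] × [0.22] = 0.0484
  p_4 = [P(loss | comp) = 0.22] × [0.22] = 0.0484
Unnormalised posteriors:
  P(Z=1)·p_1 = 0.07 × 0.0529 = 0.003703
  P(Z=2)·p_2 = 0.41 × 0.3249 = 0.133209
  P(Z=3)·p_3 = 0.37 × 0.0484 = 0.017908
  P(Z=4)·p_4 = 0.15 × 0.0484 = 0.00726
Sum: 0.003703 + 0.133209 + 0.017908 + 0.00726 = 0.16208
Responsibility of Topic 1: 0.003703 / 0.16208 ≈ 0.023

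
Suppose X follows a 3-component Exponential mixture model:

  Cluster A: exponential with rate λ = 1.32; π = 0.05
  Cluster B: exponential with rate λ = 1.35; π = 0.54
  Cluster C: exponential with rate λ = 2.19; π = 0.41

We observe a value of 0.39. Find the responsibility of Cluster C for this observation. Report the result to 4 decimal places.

The responsibility of component k is P(Z=k) f_k(x) divided by Σ_j P(Z=j) f_j(x).
Evaluate each component's likelihood at the observed value:
  p_A = 0.788859
  p_B = 0.797403
  p_C = 0.932209
Unnormalised posteriors:
  P(Z=A)·p_A = 0.05 × 0.788859 = 0.0394429
  P(Z=B)·p_B = 0.54 × 0.797403 = 0.430597
  P(Z=C)·p_C = 0.41 × 0.932209 = 0.382206
Sum: 0.0394429 + 0.430597 + 0.382206 = 0.852246
P(Cluster C | x) = 0.382206 / 0.852246 ≈ 0.4485

0.4485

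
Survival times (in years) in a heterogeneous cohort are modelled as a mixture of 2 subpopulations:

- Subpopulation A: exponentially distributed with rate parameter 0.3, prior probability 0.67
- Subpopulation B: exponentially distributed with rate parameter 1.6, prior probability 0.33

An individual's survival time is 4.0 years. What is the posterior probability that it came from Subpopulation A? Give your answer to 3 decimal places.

0.986

P(component k | x) = π_k·f_k(x) / marginal(x), where marginal(x) = Σ_j π_j·f_j(x).
Exponential densities:
  f_A = 0.0903583
  f_B = 0.00265849
Prior × likelihood for each component:
  π_A·f_A = 0.67 × 0.0903583 = 0.06054
  π_B·f_B = 0.33 × 0.00265849 = 0.000877302
Normaliser: 0.06054 + 0.000877302 = 0.0614173
P(Subpopulation A | data) ≈ 0.986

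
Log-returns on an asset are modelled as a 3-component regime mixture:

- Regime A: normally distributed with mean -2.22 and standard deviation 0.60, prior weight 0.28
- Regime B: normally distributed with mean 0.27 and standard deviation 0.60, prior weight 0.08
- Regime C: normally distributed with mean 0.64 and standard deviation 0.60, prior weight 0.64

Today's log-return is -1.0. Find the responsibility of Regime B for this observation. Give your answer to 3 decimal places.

By Bayes' theorem, P(k | x) = π_k f_k(x) / Σ_j π_j f_j(x).
Evaluate each component's likelihood at the observed value:
  L_A = (1/(0.60·√(2π)))·exp(−(-1.0−-2.22)²/(2·0.60²)) = 0.664904·exp(-2.06722) = 0.0841348
  L_B = (1/(0.60·√(2π)))·exp(−(-1.0−0.27)²/(2·0.60²)) = 0.664904·exp(-2.24014) = 0.0707748
  L_C = (1/(0.60·√(2π)))·exp(−(-1.0−0.64)²/(2·0.60²)) = 0.664904·exp(-3.73556) = 0.0158645
Prior × likelihood for each component:
  π_A·L_A = 0.28 × 0.0841348 = 0.0235577
  π_B·L_B = 0.08 × 0.0707748 = 0.00566199
  π_C·L_C = 0.64 × 0.0158645 = 0.0101533
Denominator: 0.0235577 + 0.00566199 + 0.0101533 = 0.039373
P(Regime B | x) = 0.00566199 / 0.039373 ≈ 0.144

0.144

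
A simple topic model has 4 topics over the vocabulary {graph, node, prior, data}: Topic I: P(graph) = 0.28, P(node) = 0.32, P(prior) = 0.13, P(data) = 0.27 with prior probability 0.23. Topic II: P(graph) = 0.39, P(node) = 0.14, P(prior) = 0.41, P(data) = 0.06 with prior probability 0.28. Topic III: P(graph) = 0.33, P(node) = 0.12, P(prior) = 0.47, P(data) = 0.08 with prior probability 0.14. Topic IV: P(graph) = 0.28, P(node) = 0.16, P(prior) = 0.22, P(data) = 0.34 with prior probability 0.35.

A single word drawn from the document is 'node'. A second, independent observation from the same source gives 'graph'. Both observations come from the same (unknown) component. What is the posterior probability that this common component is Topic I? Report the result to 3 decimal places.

Posterior ∝ prior × likelihood, so P(k | x) ∝ π_k f_k(x); normalise over all components.
Since both observations come from the same component, the likelihood for component k is f_k(x₁)·f_k(x₂).
  f_I = [0.32] × [0.28] = 0.0896
  f_II = [0.14] × [0.39] = 0.0546
  f_III = [0.12] × [0.33] = 0.0396
  f_IV = [0.16] × [0.28] = 0.0448
Prior × likelihood for each component:
  π_I·f_I = 0.23 × 0.0896 = 0.020608
  π_II·f_II = 0.28 × 0.0546 = 0.015288
  π_III·f_III = 0.14 × 0.0396 = 0.005544
  π_IV·f_IV = 0.35 × 0.0448 = 0.01568
Evidence: 0.020608 + 0.015288 + 0.005544 + 0.01568 = 0.05712
P(Topic I | data) = 0.020608 / 0.05712 ≈ 0.361

0.361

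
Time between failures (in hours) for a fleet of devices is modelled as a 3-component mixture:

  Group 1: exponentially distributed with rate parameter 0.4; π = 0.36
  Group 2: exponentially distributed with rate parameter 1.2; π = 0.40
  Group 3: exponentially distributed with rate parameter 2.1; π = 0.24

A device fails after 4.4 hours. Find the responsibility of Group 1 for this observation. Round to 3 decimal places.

The responsibility of component k is π_k f_k(x) divided by Σ_j π_j f_j(x).
Component likelihoods at x = 4.4 hours:
  L_1 = 0.4·e^(−0.4·4.4) = 0.4·e^(−1.7600) = 0.0688179
  L_2 = 1.2·e^(−1.2·4.4) = 1.2·e^(−5.2800) = 0.00611092
  L_3 = 2.1·e^(−2.1·4.4) = 2.1·e^(−9.2400) = 0.000203863
Prior × likelihood for each component:
  π_1·L_1 = 0.36 × 0.0688179 = 0.0247745
  π_2·L_2 = 0.40 × 0.00611092 = 0.00244437
  π_3·L_3 = 0.24 × 0.000203863 = 4.89271e-05
Marginal: 0.0247745 + 0.00244437 + 4.89271e-05 = 0.0272678
So the posterior for Group 1 is 0.0247745 / 0.0272678 ≈ 0.909.

0.909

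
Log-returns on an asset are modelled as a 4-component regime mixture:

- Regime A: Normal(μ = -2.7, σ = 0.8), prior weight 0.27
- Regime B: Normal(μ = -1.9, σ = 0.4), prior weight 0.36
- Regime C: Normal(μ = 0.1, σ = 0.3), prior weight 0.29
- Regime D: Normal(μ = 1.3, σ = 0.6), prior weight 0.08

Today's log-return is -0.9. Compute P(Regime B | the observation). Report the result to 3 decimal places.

The responsibility of component k is w_k f_k(x) divided by Σ_j w_j f_j(x).
Normal densities:
  L_A = 0.0396746
  L_B = 0.0438208
  L_C = 0.00514093
  L_D = 0.000800451
Weight by the priors:
  w_A·L_A = 0.27 × 0.0396746 = 0.0107121
  w_B·L_B = 0.36 × 0.0438208 = 0.0157755
  w_C·L_C = 0.29 × 0.00514093 = 0.00149087
  w_D·L_D = 0.08 × 0.000800451 = 6.40361e-05
Normaliser: 0.0107121 + 0.0157755 + 0.00149087 + 6.40361e-05 = 0.0280425
So the posterior for Regime B is 0.0157755 / 0.0280425 ≈ 0.563.

0.563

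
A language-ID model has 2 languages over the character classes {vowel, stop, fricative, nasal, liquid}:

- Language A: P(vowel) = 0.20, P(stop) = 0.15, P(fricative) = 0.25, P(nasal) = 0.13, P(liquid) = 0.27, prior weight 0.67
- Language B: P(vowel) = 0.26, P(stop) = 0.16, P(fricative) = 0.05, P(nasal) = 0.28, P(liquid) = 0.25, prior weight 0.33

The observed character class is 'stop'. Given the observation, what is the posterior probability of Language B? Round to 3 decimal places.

The responsibility of component k is π_k f_k(x) divided by Σ_j π_j f_j(x).
Categorical probabilities:
  f_A = P(stop | comp) = 0.15
  f_B = P(stop | comp) = 0.16
Multiply by the mixture weights:
  π_A·f_A = 0.67 × 0.15 = 0.1005
  π_B·f_B = 0.33 × 0.16 = 0.0528
Marginal: 0.1005 + 0.0528 = 0.1533
Responsibility of Language B: 0.0528 / 0.1533 ≈ 0.344

0.344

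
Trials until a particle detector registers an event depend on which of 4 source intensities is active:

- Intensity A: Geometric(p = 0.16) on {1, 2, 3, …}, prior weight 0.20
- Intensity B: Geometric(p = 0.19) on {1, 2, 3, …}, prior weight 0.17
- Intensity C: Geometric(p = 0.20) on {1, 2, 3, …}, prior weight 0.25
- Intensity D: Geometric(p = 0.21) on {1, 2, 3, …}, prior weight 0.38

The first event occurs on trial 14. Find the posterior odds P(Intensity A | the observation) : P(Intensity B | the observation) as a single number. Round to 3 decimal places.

Since P(k|x) ∝ π_k f_k(x), the posterior odds are π_i f_i(x) / (π_j f_j(x)).
Geometric probabilities:
  f_A = 0.16·(1−0.16)^13 = 0.16·0.103665 = 0.0165863
  f_B = 0.19·(1−0.19)^13 = 0.19·0.0646108 = 0.0122761
  f_C = 0.20·(1−0.20)^13 = 0.20·0.0549756 = 0.0109951
  f_D = 0.21·(1−0.21)^13 = 0.21·0.0466823 = 0.00980328
0.00331727 / 0.00208693 ≈ 1.590

1.590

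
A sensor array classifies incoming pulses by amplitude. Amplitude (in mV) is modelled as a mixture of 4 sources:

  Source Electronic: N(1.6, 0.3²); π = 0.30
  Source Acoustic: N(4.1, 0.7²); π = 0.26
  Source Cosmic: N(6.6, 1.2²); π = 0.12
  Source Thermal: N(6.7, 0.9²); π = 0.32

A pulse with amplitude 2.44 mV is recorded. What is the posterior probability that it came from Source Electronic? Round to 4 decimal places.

P(component k | x) = π_k·f_k(x) / marginal(x), where marginal(x) = Σ_j π_j·f_j(x).
Normal densities:
  L_Electronic = (1/(0.3·√(2π)))·exp(−(2.44−1.6)²/(2·0.3²)) = 1.329808·exp(-3.92000) = 0.0263848
  L_Acoustic = (1/(0.7·√(2π)))·exp(−(2.44−4.1)²/(2·0.7²)) = 0.569918·exp(-2.81184) = 0.0342489
  L_Cosmic = (1/(1.2·√(2π)))·exp(−(2.44−6.6)²/(2·1.2²)) = 0.332452·exp(-6.00889) = 0.000816773
  L_Thermal = (1/(0.9·√(2π)))·exp(−(2.44−6.7)²/(2·0.9²)) = 0.443269·exp(-11.20222) = 6.0479e-06
Weight by the priors:
  π_Electronic·L_Electronic = 0.30 × 0.0263848 = 0.00791545
  π_Acoustic·L_Acoustic = 0.26 × 0.0342489 = 0.00890472
  π_Cosmic·L_Cosmic = 0.12 × 0.000816773 = 9.80128e-05
  π_Thermal·L_Thermal = 0.32 × 6.0479e-06 = 1.93533e-06
Evidence: 0.00791545 + 0.00890472 + 9.80128e-05 + 1.93533e-06 = 0.0169201
P(Source Electronic | data) = 0.00791545 / 0.0169201 ≈ 0.4678

0.4678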